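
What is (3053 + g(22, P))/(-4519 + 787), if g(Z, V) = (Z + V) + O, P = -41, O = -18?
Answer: -754/933 ≈ -0.80815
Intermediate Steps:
g(Z, V) = -18 + V + Z (g(Z, V) = (Z + V) - 18 = (V + Z) - 18 = -18 + V + Z)
(3053 + g(22, P))/(-4519 + 787) = (3053 + (-18 - 41 + 22))/(-4519 + 787) = (3053 - 37)/(-3732) = 3016*(-1/3732) = -754/933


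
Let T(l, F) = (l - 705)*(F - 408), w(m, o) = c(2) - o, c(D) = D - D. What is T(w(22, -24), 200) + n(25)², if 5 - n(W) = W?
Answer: 142048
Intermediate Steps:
n(W) = 5 - W
c(D) = 0
w(m, o) = -o (w(m, o) = 0 - o = -o)
T(l, F) = (-705 + l)*(-408 + F)
T(w(22, -24), 200) + n(25)² = (287640 - 705*200 - (-408)*(-24) + 200*(-1*(-24))) + (5 - 1*25)² = (287640 - 141000 - 408*24 + 200*24) + (5 - 25)² = (287640 - 141000 - 9792 + 4800) + (-20)² = 141648 + 400 = 142048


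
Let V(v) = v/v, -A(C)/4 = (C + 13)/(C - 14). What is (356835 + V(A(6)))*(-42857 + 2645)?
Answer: -14349089232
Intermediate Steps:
A(C) = -4*(13 + C)/(-14 + C) (A(C) = -4*(C + 13)/(C - 14) = -4*(13 + C)/(-14 + C))
V(v) = 1
(356835 + V(A(6)))*(-42857 + 2645) = (356835 + 1)*(-42857 + 2645) = 356836*(-40212) = -14349089232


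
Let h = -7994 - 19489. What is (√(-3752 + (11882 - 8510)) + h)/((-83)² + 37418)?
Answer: -9161/14769 + 2*I*√95/44307 ≈ -0.62029 + 0.00043997*I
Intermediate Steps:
h = -27483
(√(-3752 + (11882 - 8510)) + h)/((-83)² + 37418) = (√(-3752 + (11882 - 8510)) - 27483)/((-83)² + 37418) = (√(-3752 + 3372) - 27483)/(6889 + 37418) = (√(-380) - 27483)/44307 = (2*I*√95 - 27483)*(1/44307) = (-27483 + 2*I*√95)*(1/44307) = -9161/14769 + 2*I*√95/44307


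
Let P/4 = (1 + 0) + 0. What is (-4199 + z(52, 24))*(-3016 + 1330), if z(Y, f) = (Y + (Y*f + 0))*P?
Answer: -1687686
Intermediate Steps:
P = 4 (P = 4*((1 + 0) + 0) = 4*(1 + 0) = 4*1 = 4)
z(Y, f) = 4*Y + 4*Y*f (z(Y, f) = (Y + (Y*f + 0))*4 = (Y + Y*f)*4 = 4*Y + 4*Y*f)
(-4199 + z(52, 24))*(-3016 + 1330) = (-4199 + 4*52*(1 + 24))*(-3016 + 1330) = (-4199 + 4*52*25)*(-1686) = (-4199 + 5200)*(-1686) = 1001*(-1686) = -1687686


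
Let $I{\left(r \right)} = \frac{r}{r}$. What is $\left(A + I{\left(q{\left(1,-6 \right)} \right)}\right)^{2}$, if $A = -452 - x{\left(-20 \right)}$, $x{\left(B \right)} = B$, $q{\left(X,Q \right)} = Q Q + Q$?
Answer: $185761$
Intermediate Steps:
$q{\left(X,Q \right)} = Q + Q^{2}$ ($q{\left(X,Q \right)} = Q^{2} + Q = Q + Q^{2}$)
$A = -432$ ($A = -452 - -20 = -452 + 20 = -432$)
$I{\left(r \right)} = 1$
$\left(A + I{\left(q{\left(1,-6 \right)} \right)}\right)^{2} = \left(-432 + 1\right)^{2} = \left(-431\right)^{2} = 185761$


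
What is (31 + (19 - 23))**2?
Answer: 729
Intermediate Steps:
(31 + (19 - 23))**2 = (31 - 4)**2 = 27**2 = 729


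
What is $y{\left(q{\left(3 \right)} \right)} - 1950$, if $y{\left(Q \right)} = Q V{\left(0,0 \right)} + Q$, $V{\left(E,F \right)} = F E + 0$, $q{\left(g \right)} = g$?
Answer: $-1947$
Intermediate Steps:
$V{\left(E,F \right)} = E F$ ($V{\left(E,F \right)} = E F + 0 = E F$)
$y{\left(Q \right)} = Q$ ($y{\left(Q \right)} = Q 0 \cdot 0 + Q = Q 0 + Q = 0 + Q = Q$)
$y{\left(q{\left(3 \right)} \right)} - 1950 = 3 - 1950 = -1947$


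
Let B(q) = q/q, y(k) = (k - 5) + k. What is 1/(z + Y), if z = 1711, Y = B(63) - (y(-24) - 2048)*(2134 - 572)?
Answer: 1/3283474 ≈ 3.0456e-7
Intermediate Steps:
y(k) = -5 + 2*k (y(k) = (-5 + k) + k = -5 + 2*k)
B(q) = 1
Y = 3281763 (Y = 1 - ((-5 + 2*(-24)) - 2048)*(2134 - 572) = 1 - ((-5 - 48) - 2048)*1562 = 1 - (-53 - 2048)*1562 = 1 - (-2101)*1562 = 1 - 1*(-3281762) = 1 + 3281762 = 3281763)
1/(z + Y) = 1/(1711 + 3281763) = 1/3283474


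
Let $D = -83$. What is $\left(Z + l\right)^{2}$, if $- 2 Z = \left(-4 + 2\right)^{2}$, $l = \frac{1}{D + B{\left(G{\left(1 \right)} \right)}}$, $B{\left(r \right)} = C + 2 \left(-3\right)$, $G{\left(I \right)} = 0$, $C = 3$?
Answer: $\frac{29929}{7396} \approx 4.0466$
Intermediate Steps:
$B{\left(r \right)} = -3$ ($B{\left(r \right)} = 3 + 2 \left(-3\right) = 3 - 6 = -3$)
$l = - \frac{1}{86}$ ($l = \frac{1}{-83 - 3} = \frac{1}{-86} = - \frac{1}{86} \approx -0.011628$)
$Z = -2$ ($Z = - \frac{\left(-4 + 2\right)^{2}}{2} = - \frac{\left(-2\right)^{2}}{2} = \left(- \frac{1}{2}\right) 4 = -2$)
$\left(Z + l\right)^{2} = \left(-2 - \frac{1}{86}\right)^{2} = \left(- \frac{173}{86}\right)^{2} = \frac{29929}{7396}$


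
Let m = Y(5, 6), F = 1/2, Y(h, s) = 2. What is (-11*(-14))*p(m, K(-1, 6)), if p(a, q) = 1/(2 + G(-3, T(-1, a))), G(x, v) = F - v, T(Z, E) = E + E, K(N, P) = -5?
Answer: -308/3 ≈ -102.67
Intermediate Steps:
T(Z, E) = 2*E
F = 1/2 ≈ 0.50000
m = 2
G(x, v) = 1/2 - v
p(a, q) = 1/(5/2 - 2*a) (p(a, q) = 1/(2 + (1/2 - 2*a)) = 1/(5/2 - 2*a))
(-11*(-14))*p(m, K(-1, 6)) = (-11*(-14))*(-2/(-5 + 4*2)) = 154*(-2/(-5 + 8)) = 154*(-2/3) = -308/3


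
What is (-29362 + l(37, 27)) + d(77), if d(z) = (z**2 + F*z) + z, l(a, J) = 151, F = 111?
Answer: -14658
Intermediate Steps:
d(z) = z**2 + 112*z (d(z) = (z**2 + 111*z) + z = z**2 + 112*z)
(-29362 + l(37, 27)) + d(77) = (-29362 + 151) + 77*(112 + 77) = -29211 + 77*189 = -29211 + 14553 = -14658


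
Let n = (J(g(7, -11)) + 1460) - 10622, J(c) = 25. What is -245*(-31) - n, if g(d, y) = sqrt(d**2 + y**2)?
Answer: 16732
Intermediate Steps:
n = -9137 (n = (25 + 1460) - 10622 = 1485 - 10622 = -9137)
-245*(-31) - n = -245*(-31) - 1*(-9137) = 7595 + 9137 = 16732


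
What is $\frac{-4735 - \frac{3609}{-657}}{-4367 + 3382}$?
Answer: $\frac{345254}{71905} \approx 4.8015$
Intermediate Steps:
$\frac{-4735 - \frac{3609}{-657}}{-4367 + 3382} = \frac{-4735 - - \frac{401}{73}}{-985} = \left(-4735 + \frac{401}{73}\right) \left(- \frac{1}{985}\right) = \left(- \frac{345254}{73}\right) \left(- \frac{1}{985}\right) = \frac{345254}{71905}$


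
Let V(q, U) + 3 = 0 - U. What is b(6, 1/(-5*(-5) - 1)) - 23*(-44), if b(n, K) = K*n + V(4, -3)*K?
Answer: 4049/4 ≈ 1012.3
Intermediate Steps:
V(q, U) = -3 - U (V(q, U) = -3 + (0 - U) = -3 - U)
b(n, K) = K*n (b(n, K) = K*n + (-3 - 1*(-3))*K = K*n + (-3 + 3)*K = K*n + 0*K = K*n + 0 = K*n)
b(6, 1/(-5*(-5) - 1)) - 23*(-44) = 6/(-5*(-5) - 1) - 23*(-44) = 6/(25 - 1) + 1012 = 6/24 + 1012 = (1/24)*6 + 1012 = ¼ + 1012 = 4049/4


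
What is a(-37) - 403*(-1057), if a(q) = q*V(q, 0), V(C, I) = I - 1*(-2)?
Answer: 425897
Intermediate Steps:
V(C, I) = 2 + I (V(C, I) = I + 2 = 2 + I)
a(q) = 2*q (a(q) = q*(2 + 0) = q*2 = 2*q)
a(-37) - 403*(-1057) = 2*(-37) - 403*(-1057) = -74 + 425971 = 425897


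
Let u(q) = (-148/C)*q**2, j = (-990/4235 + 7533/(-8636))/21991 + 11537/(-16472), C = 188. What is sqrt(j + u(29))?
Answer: I*sqrt(1327284975227372429579122503488874)/1415150215813796 ≈ 25.744*I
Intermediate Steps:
j = -42180568036283/60219158119736 (j = (-990*1/4235 + 7533*(-1/8636))*(1/21991) + 11537*(-1/16472) = (-18/77 - 7533/8636)*(1/21991) - 11537/16472 = -735489/664972*1/21991 - 11537/16472 = -735489/14623399252 - 11537/16472 = -42180568036283/60219158119736 ≈ -0.70045)
u(q) = -37*q**2/47 (u(q) = (-148/188)*q**2 = (-148*1/188)*q**2 = -37*q**2/47)
sqrt(j + u(29)) = sqrt(-42180568036283/60219158119736 - 37/47*29**2) = sqrt(-42180568036283/60219158119736 - 37/47*841) = sqrt(-42180568036283/60219158119736 - 31117/47) = sqrt(-1875822029909530413/2830300431627592) = I*sqrt(1327284975227372429579122503488874)/1415150215813796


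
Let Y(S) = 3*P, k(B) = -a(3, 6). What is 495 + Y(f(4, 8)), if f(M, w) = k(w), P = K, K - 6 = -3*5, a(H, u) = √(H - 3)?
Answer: 468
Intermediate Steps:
a(H, u) = √(-3 + H)
K = -9 (K = 6 - 3*5 = 6 - 15 = -9)
k(B) = 0 (k(B) = -√(-3 + 3) = -√0 = -1*0 = 0)
P = -9
f(M, w) = 0
Y(S) = -27 (Y(S) = 3*(-9) = -27)
495 + Y(f(4, 8)) = 495 - 27 = 468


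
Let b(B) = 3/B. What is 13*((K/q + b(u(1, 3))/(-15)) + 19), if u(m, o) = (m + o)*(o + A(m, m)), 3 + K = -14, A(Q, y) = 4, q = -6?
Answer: 119171/420 ≈ 283.74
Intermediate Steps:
K = -17 (K = -3 - 14 = -17)
u(m, o) = (4 + o)*(m + o) (u(m, o) = (m + o)*(o + 4) = (m + o)*(4 + o) = (4 + o)*(m + o))
13*((K/q + b(u(1, 3))/(-15)) + 19) = 13*((-17/(-6) + (3/(3² + 4*1 + 4*3 + 1*3))/(-15)) + 19) = 13*((-17*(-⅙) + (3/(9 + 4 + 12 + 3))*(-1/15)) + 19) = 13*((17/6 + (3/28)*(-1/15)) + 19) = 13*((17/6 - 1/140) + 19) = 13*(1187/420 + 19) = 13*(9167/420) = 119171/420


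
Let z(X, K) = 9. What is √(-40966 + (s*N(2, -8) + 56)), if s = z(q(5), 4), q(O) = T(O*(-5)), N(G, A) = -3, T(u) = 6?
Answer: I*√40937 ≈ 202.33*I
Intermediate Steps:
q(O) = 6
s = 9
√(-40966 + (s*N(2, -8) + 56)) = √(-40966 + (9*(-3) + 56)) = √(-40966 + (-27 + 56)) = √(-40966 + 29) = √(-40937) = I*√40937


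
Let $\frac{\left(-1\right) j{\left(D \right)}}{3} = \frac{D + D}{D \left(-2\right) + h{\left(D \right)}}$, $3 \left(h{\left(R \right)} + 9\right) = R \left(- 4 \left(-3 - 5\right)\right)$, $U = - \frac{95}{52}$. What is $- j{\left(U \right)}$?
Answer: $\frac{855}{1937} \approx 0.4414$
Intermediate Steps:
$U = - \frac{95}{52}$ ($U = \left(-95\right) \frac{1}{52} = - \frac{95}{52} \approx -1.8269$)
$h{\left(R \right)} = -9 + \frac{32 R}{3}$ ($h{\left(R \right)} = -9 + \frac{R \left(- 4 \left(-3 - 5\right)\right)}{3} = -9 + \frac{R \left(\left(-4\right) \left(-8\right)\right)}{3} = -9 + \frac{R 32}{3} = -9 + \frac{32 R}{3}$)
$j{\left(D \right)} = - \frac{6 D}{-9 + \frac{26 D}{3}}$ ($j{\left(D \right)} = - 3 \frac{D + D}{D \left(-2\right) + \left(-9 + \frac{32 D}{3}\right)} = - 3 \frac{2 D}{- 2 D + \left(-9 + \frac{32 D}{3}\right)} = - 3 \frac{2 D}{-9 + \frac{26 D}{3}} = - \frac{6 D}{-9 + \frac{26 D}{3}}$)
$- j{\left(U \right)} = - \frac{\left(-18\right) \left(-95\right)}{52 \left(-27 + 26 \left(- \frac{95}{52}\right)\right)} = - \frac{\left(-18\right) \left(-95\right)}{52 \left(-27 - \frac{95}{2}\right)} = - \frac{\left(-18\right) \left(-95\right)}{52 \left(- \frac{149}{2}\right)} = - \frac{\left(-18\right) \left(-95\right) \left(-2\right)}{52 \cdot 149} = \left(-1\right) \left(- \frac{855}{1937}\right) = \frac{855}{1937}$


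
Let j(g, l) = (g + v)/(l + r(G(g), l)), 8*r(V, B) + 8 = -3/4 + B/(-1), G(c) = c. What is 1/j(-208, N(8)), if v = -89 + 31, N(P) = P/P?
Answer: 1/1216 ≈ 0.00082237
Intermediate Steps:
r(V, B) = -35/32 - B/8 (r(V, B) = -1 + (-3/4 + B/(-1))/8 = -1 + (-3*¼ + B*(-1))/8 = -1 + (-¾ - B)/8 = -1 + (-3/32 - B/8) = -35/32 - B/8)
N(P) = 1
v = -58
j(g, l) = (-58 + g)/(-35/32 + 7*l/8) (j(g, l) = (g - 58)/(l + (-35/32 - l/8)) = (-58 + g)/(-35/32 + 7*l/8))
1/j(-208, N(8)) = 1/(32*(-58 - 208)/(7*(-5 + 4*1))) = 1/((32/7)*(-266)/(-5 + 4)) = 1/((32/7)*(-266)/(-1)) = 1/((32/7)*(-1)*(-266)) = 1/1216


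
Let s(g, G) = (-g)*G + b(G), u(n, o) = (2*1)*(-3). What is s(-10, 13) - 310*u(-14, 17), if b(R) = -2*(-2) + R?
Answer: 2007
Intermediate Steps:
b(R) = 4 + R
u(n, o) = -6 (u(n, o) = 2*(-3) = -6)
s(g, G) = 4 + G - G*g (s(g, G) = (-g)*G + (4 + G) = -G*g + (4 + G) = 4 + G - G*g)
s(-10, 13) - 310*u(-14, 17) = (4 + 13 - 1*13*(-10)) - 310*(-6) = (4 + 13 + 130) + 1860 = 147 + 1860 = 2007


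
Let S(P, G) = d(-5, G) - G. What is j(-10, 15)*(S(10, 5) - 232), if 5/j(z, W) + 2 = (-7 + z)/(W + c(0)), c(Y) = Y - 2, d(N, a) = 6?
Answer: 15015/43 ≈ 349.19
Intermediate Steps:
c(Y) = -2 + Y
j(z, W) = 5/(-2 + (-7 + z)/(-2 + W)) (j(z, W) = 5/(-2 + (-7 + z)/(W + (-2 + 0))) = 5/(-2 + (-7 + z)/(W - 2)) = 5/(-2 + (-7 + z)/(-2 + W)))
S(P, G) = 6 - G
j(-10, 15)*(S(10, 5) - 232) = (5*(2 - 1*15)/(3 - 1*(-10) + 2*15))*((6 - 1*5) - 232) = (5*(2 - 15)/(3 + 10 + 30))*((6 - 5) - 232) = (5*(-13)/43)*(1 - 232) = (5*(1/43)*(-13))*(-231) = -65/43*(-231) = 15015/43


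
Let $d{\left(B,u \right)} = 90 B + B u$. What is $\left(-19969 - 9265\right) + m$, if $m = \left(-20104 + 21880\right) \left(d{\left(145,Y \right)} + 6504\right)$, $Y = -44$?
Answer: $23367790$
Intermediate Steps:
$m = 23397024$ ($m = \left(-20104 + 21880\right) \left(145 \left(90 - 44\right) + 6504\right) = 1776 \left(145 \cdot 46 + 6504\right) = 1776 \left(6670 + 6504\right) = 1776 \cdot 13174 = 23397024$)
$\left(-19969 - 9265\right) + m = \left(-19969 - 9265\right) + 23397024 = -29234 + 23397024 = 23367790$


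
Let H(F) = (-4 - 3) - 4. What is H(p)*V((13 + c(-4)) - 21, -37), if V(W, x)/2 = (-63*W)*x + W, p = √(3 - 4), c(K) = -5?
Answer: 666952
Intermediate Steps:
p = I (p = √(-1) = I ≈ 1.0*I)
H(F) = -11 (H(F) = -7 - 4 = -11)
V(W, x) = 2*W - 126*W*x (V(W, x) = 2*((-63*W)*x + W) = 2*(-63*W*x + W) = 2*(W - 63*W*x) = 2*W - 126*W*x)
H(p)*V((13 + c(-4)) - 21, -37) = -22*((13 - 5) - 21)*(1 - 63*(-37)) = -22*(8 - 21)*(1 + 2331) = -22*(-13)*2332 = -11*(-60632) = 666952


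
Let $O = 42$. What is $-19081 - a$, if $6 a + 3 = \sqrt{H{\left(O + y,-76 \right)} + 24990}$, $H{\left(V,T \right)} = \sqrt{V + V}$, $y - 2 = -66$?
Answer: $- \frac{38161}{2} - \frac{\sqrt{24990 + 2 i \sqrt{11}}}{6} \approx -19107.0 - 0.0034967 i$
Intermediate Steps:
$y = -64$ ($y = 2 - 66 = -64$)
$H{\left(V,T \right)} = \sqrt{2} \sqrt{V}$ ($H{\left(V,T \right)} = \sqrt{2 V} = \sqrt{2} \sqrt{V}$)
$a = - \frac{1}{2} + \frac{\sqrt{24990 + 2 i \sqrt{11}}}{6}$ ($a = - \frac{1}{2} + \frac{\sqrt{\sqrt{2} \sqrt{42 - 64} + 24990}}{6} = - \frac{1}{2} + \frac{\sqrt{\sqrt{2} \sqrt{-22} + 24990}}{6} = - \frac{1}{2} + \frac{\sqrt{\sqrt{2} i \sqrt{22} + 24990}}{6} = - \frac{1}{2} + \frac{\sqrt{2 i \sqrt{11} + 24990}}{6} = - \frac{1}{2} + \frac{\sqrt{24990 + 2 i \sqrt{11}}}{6} \approx 25.847 + 0.0034967 i$)
$-19081 - a = -19081 - \left(- \frac{1}{2} + \frac{\sqrt{24990 + 2 i \sqrt{11}}}{6}\right) = -19081 + \left(\frac{1}{2} - \frac{\sqrt{24990 + 2 i \sqrt{11}}}{6}\right) = - \frac{38161}{2} - \frac{\sqrt{24990 + 2 i \sqrt{11}}}{6}$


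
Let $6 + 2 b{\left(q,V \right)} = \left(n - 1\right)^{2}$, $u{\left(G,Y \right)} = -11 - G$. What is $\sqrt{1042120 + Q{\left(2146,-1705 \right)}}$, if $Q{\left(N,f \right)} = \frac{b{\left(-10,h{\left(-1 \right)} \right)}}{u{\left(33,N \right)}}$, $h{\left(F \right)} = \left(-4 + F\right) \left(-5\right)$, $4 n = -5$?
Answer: $\frac{5 \sqrt{1291228378}}{176} \approx 1020.8$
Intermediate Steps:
$n = - \frac{5}{4}$ ($n = \frac{1}{4} \left(-5\right) = - \frac{5}{4} \approx -1.25$)
$h{\left(F \right)} = 20 - 5 F$
$b{\left(q,V \right)} = - \frac{15}{32}$ ($b{\left(q,V \right)} = -3 + \frac{\left(- \frac{5}{4} - 1\right)^{2}}{2} = -3 + \frac{\left(- \frac{9}{4}\right)^{2}}{2} = -3 + \frac{1}{2} \cdot \frac{81}{16} = -3 + \frac{81}{32} = - \frac{15}{32}$)
$Q{\left(N,f \right)} = \frac{15}{1408}$ ($Q{\left(N,f \right)} = - \frac{15}{32 \left(-11 - 33\right)} = - \frac{15}{32 \left(-44\right)} = \left(- \frac{15}{32}\right) \left(- \frac{1}{44}\right) = \frac{15}{1408}$)
$\sqrt{1042120 + Q{\left(2146,-1705 \right)}} = \sqrt{1042120 + \frac{15}{1408}} = \sqrt{\frac{1467304975}{1408}} = \frac{5 \sqrt{1291228378}}{176}$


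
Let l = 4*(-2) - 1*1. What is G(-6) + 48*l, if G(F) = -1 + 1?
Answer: -432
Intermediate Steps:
l = -9 (l = -8 - 1 = -9)
G(F) = 0
G(-6) + 48*l = 0 + 48*(-9) = 0 - 432 = -432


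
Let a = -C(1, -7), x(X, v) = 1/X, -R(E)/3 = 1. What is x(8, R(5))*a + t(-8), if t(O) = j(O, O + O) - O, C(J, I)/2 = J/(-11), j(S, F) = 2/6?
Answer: 1103/132 ≈ 8.3561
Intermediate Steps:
j(S, F) = 1/3 (j(S, F) = 2*(1/6) = 1/3)
R(E) = -3 (R(E) = -3*1 = -3)
C(J, I) = -2*J/11 (C(J, I) = 2*(J/(-11)) = 2*(J*(-1/11)) = 2*(-J/11) = -2*J/11)
x(X, v) = 1/X
t(O) = 1/3 - O
a = 2/11 (a = -(-2)/11 = -1*(-2/11) = 2/11 ≈ 0.18182)
x(8, R(5))*a + t(-8) = (2/11)/8 + (1/3 - 1*(-8)) = (1/8)*(2/11) + (1/3 + 8) = 1/44 + 25/3 = 1103/132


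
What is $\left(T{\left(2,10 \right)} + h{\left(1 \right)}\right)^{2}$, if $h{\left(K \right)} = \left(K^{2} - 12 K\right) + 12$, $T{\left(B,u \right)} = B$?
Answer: $9$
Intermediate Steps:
$h{\left(K \right)} = 12 + K^{2} - 12 K$
$\left(T{\left(2,10 \right)} + h{\left(1 \right)}\right)^{2} = \left(2 + \left(12 + 1^{2} - 12\right)\right)^{2} = \left(2 + \left(12 + 1 - 12\right)\right)^{2} = \left(2 + 1\right)^{2} = 3^{2} = 9$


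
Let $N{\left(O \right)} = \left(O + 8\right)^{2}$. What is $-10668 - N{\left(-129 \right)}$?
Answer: $-25309$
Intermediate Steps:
$N{\left(O \right)} = \left(8 + O\right)^{2}$
$-10668 - N{\left(-129 \right)} = -10668 - \left(8 - 129\right)^{2} = -10668 - \left(-121\right)^{2} = -10668 - 14641 = -25309$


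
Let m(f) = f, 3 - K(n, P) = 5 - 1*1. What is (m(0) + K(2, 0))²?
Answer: 1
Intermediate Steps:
K(n, P) = -1 (K(n, P) = 3 - (5 - 1*1) = 3 - (5 - 1) = 3 - 1*4 = 3 - 4 = -1)
(m(0) + K(2, 0))² = (0 - 1)² = (-1)² = 1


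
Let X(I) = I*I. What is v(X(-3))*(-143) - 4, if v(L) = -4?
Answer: 568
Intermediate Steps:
X(I) = I**2
v(X(-3))*(-143) - 4 = -4*(-143) - 4 = 572 - 4 = 568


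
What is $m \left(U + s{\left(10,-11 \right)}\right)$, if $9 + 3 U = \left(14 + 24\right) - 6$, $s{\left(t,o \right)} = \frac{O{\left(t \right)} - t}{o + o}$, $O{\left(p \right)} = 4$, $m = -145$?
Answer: $- \frac{37990}{33} \approx -1151.2$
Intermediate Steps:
$s{\left(t,o \right)} = \frac{4 - t}{2 o}$ ($s{\left(t,o \right)} = \frac{4 - t}{o + o} = \frac{4 - t}{2 o}$)
$U = \frac{23}{3}$ ($U = -3 + \frac{\left(14 + 24\right) - 6}{3} = -3 + \frac{38 - 6}{3} = -3 + \frac{1}{3} \cdot 32 = -3 + \frac{32}{3} = \frac{23}{3} \approx 7.6667$)
$m \left(U + s{\left(10,-11 \right)}\right) = - 145 \left(\frac{23}{3} + \frac{4 - 10}{2 \left(-11\right)}\right) = - 145 \left(\frac{23}{3} + \frac{1}{2} \left(- \frac{1}{11}\right) \left(4 - 10\right)\right) = - 145 \left(\frac{23}{3} + \frac{1}{2} \left(- \frac{1}{11}\right) \left(-6\right)\right) = - 145 \left(\frac{23}{3} + \frac{3}{11}\right) = \left(-145\right) \frac{262}{33} = - \frac{37990}{33}$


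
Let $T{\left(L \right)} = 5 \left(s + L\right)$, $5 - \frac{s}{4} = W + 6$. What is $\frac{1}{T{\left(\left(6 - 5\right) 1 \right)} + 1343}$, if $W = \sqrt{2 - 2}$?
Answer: $\frac{1}{1328} \approx 0.00075301$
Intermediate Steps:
$W = 0$ ($W = \sqrt{0} = 0$)
$s = -4$ ($s = 20 - 4 \left(0 + 6\right) = 20 - 24 = -4$)
$T{\left(L \right)} = -20 + 5 L$ ($T{\left(L \right)} = 5 \left(-4 + L\right) = -20 + 5 L$)
$\frac{1}{T{\left(\left(6 - 5\right) 1 \right)} + 1343} = \frac{1}{\left(-20 + 5 \left(6 - 5\right) 1\right) + 1343} = \frac{1}{\left(-20 + 5 \cdot 1 \cdot 1\right) + 1343} = \frac{1}{\left(-20 + 5 \cdot 1\right) + 1343} = \frac{1}{\left(-20 + 5\right) + 1343} = \frac{1}{-15 + 1343} = \frac{1}{1328}$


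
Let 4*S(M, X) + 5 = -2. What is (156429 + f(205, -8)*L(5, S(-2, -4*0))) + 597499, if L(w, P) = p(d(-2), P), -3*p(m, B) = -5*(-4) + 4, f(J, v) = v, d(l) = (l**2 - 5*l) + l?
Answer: 753992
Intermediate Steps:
S(M, X) = -7/4 (S(M, X) = -5/4 + (1/4)*(-2) = -5/4 - 1/2 = -7/4)
d(l) = l**2 - 4*l
p(m, B) = -8 (p(m, B) = -(-5*(-4) + 4)/3 = -(20 + 4)/3 = -1/3*24 = -8)
L(w, P) = -8
(156429 + f(205, -8)*L(5, S(-2, -4*0))) + 597499 = (156429 - 8*(-8)) + 597499 = (156429 + 64) + 597499 = 156493 + 597499 = 753992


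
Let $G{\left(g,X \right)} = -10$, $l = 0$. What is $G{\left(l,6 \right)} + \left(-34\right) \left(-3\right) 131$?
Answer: $13352$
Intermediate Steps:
$G{\left(l,6 \right)} + \left(-34\right) \left(-3\right) 131 = -10 + \left(-34\right) \left(-3\right) 131 = -10 + 102 \cdot 131 = -10 + 13362 = 13352$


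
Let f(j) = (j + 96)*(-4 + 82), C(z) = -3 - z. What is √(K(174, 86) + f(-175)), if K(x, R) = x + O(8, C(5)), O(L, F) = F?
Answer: 2*I*√1499 ≈ 77.434*I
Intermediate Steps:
f(j) = 7488 + 78*j (f(j) = (96 + j)*78 = 7488 + 78*j)
K(x, R) = -8 + x (K(x, R) = x + (-3 - 1*5) = x + (-3 - 5) = x - 8 = -8 + x)
√(K(174, 86) + f(-175)) = √((-8 + 174) + (7488 + 78*(-175))) = √(166 + (7488 - 13650)) = √(166 - 6162) = √(-5996) = 2*I*√1499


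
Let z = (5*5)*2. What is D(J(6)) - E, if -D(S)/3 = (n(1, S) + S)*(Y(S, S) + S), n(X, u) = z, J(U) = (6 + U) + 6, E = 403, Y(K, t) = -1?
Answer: -3871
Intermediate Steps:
J(U) = 12 + U
z = 50 (z = 25*2 = 50)
n(X, u) = 50
D(S) = -3*(-1 + S)*(50 + S) (D(S) = -3*(50 + S)*(-1 + S) = -3*(-1 + S)*(50 + S))
D(J(6)) - E = (150 - 147*(12 + 6) - 3*(12 + 6)²) - 1*403 = (150 - 147*18 - 3*18²) - 403 = (150 - 2646 - 3*324) - 403 = (150 - 2646 - 972) - 403 = -3468 - 403 = -3871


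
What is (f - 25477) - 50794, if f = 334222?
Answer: 257951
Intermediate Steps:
(f - 25477) - 50794 = (334222 - 25477) - 50794 = 308745 - 50794 = 257951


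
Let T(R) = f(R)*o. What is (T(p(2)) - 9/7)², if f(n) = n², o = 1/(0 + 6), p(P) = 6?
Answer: 1089/49 ≈ 22.224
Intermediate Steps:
o = ⅙ (o = 1/6 = ⅙ ≈ 0.16667)
T(R) = R²/6 (T(R) = R²*(⅙) = R²/6)
(T(p(2)) - 9/7)² = ((⅙)*6² - 9/7)² = ((⅙)*36 - 9*⅐)² = (6 - 9/7)² = (33/7)² = 1089/49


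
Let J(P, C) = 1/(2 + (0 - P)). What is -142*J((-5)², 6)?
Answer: 142/23 ≈ 6.1739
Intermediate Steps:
J(P, C) = 1/(2 - P)
-142*J((-5)², 6) = -(-142)/(-2 + (-5)²) = -(-142)/(-2 + 25) = -(-142)/23 = -142*(-1/23) = 142/23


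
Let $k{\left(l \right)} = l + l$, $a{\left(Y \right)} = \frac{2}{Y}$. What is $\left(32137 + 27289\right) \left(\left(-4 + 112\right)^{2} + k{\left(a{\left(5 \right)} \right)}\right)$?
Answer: $\frac{3465962024}{5} \approx 6.9319 \cdot 10^{8}$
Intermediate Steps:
$k{\left(l \right)} = 2 l$
$\left(32137 + 27289\right) \left(\left(-4 + 112\right)^{2} + k{\left(a{\left(5 \right)} \right)}\right) = \left(32137 + 27289\right) \left(\left(-4 + 112\right)^{2} + 2 \cdot \frac{2}{5}\right) = 59426 \left(108^{2} + 2 \cdot 2 \cdot \frac{1}{5}\right) = 59426 \left(11664 + 2 \cdot \frac{2}{5}\right) = 59426 \left(11664 + \frac{4}{5}\right) = 59426 \cdot \frac{58324}{5} = \frac{3465962024}{5}$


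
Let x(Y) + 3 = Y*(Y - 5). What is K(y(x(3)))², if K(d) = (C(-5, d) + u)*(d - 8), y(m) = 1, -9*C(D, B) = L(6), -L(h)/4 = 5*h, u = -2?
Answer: 56644/9 ≈ 6293.8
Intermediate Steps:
x(Y) = -3 + Y*(-5 + Y) (x(Y) = -3 + Y*(Y - 5) = -3 + Y*(-5 + Y))
L(h) = -20*h
C(D, B) = 40/3 (C(D, B) = -(-20)*6/9 = -⅑*(-120) = 40/3)
K(d) = -272/3 + 34*d/3 (K(d) = (40/3 - 2)*(d - 8) = 34*(-8 + d)/3 = -272/3 + 34*d/3)
K(y(x(3)))² = (-272/3 + (34/3)*1)² = (-272/3 + 34/3)² = (-238/3)² = 56644/9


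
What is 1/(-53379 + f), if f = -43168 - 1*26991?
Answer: -1/123538 ≈ -8.0947e-6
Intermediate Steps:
f = -70159 (f = -43168 - 26991 = -70159)
1/(-53379 + f) = 1/(-53379 - 70159) = 1/(-123538) = -1/123538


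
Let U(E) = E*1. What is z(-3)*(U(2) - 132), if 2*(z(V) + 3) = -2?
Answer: 520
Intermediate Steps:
z(V) = -4 (z(V) = -3 + (½)*(-2) = -3 - 1 = -4)
U(E) = E
z(-3)*(U(2) - 132) = -4*(2 - 132) = -4*(-130) = 520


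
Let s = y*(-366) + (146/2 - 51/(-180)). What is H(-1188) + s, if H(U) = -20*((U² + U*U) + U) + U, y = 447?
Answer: -3395683003/60 ≈ -5.6595e+7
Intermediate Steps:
H(U) = -40*U² - 19*U (H(U) = -20*((U² + U²) + U) + U = -20*(2*U² + U) + U = -20*(U + 2*U²) + U = (-40*U² - 20*U) + U = -40*U² - 19*U)
s = -9811723/60 (s = 447*(-366) + (146/2 - 51/(-180)) = -163602 + (146*(½) - 51*(-1/180)) = -163602 + (73 + 17/60) = -163602 + 4397/60 = -9811723/60 ≈ -1.6353e+5)
H(-1188) + s = -1*(-1188)*(19 + 40*(-1188)) - 9811723/60 = -1*(-1188)*(19 - 47520) - 9811723/60 = -1*(-1188)*(-47501) - 9811723/60 = -56431188 - 9811723/60 = -3395683003/60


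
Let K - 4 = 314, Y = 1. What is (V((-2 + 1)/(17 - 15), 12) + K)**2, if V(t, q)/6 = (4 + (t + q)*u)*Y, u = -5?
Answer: 9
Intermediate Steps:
K = 318 (K = 4 + 314 = 318)
V(t, q) = 24 - 30*q - 30*t (V(t, q) = 6*((4 + (t + q)*(-5))*1) = 6*((4 + (q + t)*(-5))*1) = 6*((4 + (-5*q - 5*t))*1) = 6*((4 - 5*q - 5*t)*1) = 6*(4 - 5*q - 5*t) = 24 - 30*q - 30*t)
(V((-2 + 1)/(17 - 15), 12) + K)**2 = ((24 - 30*12 - 30*(-2 + 1)/(17 - 15)) + 318)**2 = ((24 - 360 - (-30)/2) + 318)**2 = ((24 - 360 - 30*(-1/2)) + 318)**2 = ((24 - 360 + 15) + 318)**2 = (-321 + 318)**2 = (-3)**2 = 9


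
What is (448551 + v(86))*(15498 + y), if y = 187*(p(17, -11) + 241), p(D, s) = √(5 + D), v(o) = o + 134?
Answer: 27179815615 + 83920177*√22 ≈ 2.7573e+10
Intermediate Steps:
v(o) = 134 + o
y = 45067 + 187*√22 (y = 187*(√(5 + 17) + 241) = 187*(√22 + 241) = 187*(241 + √22) = 45067 + 187*√22 ≈ 45944.)
(448551 + v(86))*(15498 + y) = (448551 + (134 + 86))*(15498 + (45067 + 187*√22)) = (448551 + 220)*(60565 + 187*√22) = 448771*(60565 + 187*√22) = 27179815615 + 83920177*√22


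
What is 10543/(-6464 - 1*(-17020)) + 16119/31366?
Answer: 19263227/12734596 ≈ 1.5127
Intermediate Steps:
10543/(-6464 - 1*(-17020)) + 16119/31366 = 10543/(-6464 + 17020) + 16119*(1/31366) = 10543/10556 + 16119/31366 = 10543*(1/10556) + 16119/31366 = 811/812 + 16119/31366 = 19263227/12734596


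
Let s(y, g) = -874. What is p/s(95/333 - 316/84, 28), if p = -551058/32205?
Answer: 91843/4691195 ≈ 0.019578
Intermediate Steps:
p = -183686/10735 (p = -551058*1/32205 = -183686/10735 ≈ -17.111)
p/s(95/333 - 316/84, 28) = -183686/10735/(-874) = -183686/10735*(-1/874) = 91843/4691195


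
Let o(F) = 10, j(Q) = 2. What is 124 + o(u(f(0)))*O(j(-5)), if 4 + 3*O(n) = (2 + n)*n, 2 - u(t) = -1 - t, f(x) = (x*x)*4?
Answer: 412/3 ≈ 137.33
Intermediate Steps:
f(x) = 4*x² (f(x) = x²*4 = 4*x²)
u(t) = 3 + t (u(t) = 2 - (-1 - t) = 2 + (1 + t) = 3 + t)
O(n) = -4/3 + n*(2 + n)/3 (O(n) = -4/3 + ((2 + n)*n)/3 = -4/3 + (n*(2 + n))/3 = -4/3 + n*(2 + n)/3)
124 + o(u(f(0)))*O(j(-5)) = 124 + 10*(-4/3 + (⅓)*2² + (⅔)*2) = 124 + 10*(-4/3 + (⅓)*4 + 4/3) = 124 + 10*(-4/3 + 4/3 + 4/3) = 124 + 10*(4/3) = 124 + 40/3 = 412/3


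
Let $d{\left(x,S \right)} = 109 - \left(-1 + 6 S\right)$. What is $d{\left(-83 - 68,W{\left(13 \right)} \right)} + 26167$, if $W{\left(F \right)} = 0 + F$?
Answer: $26199$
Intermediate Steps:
$W{\left(F \right)} = F$
$d{\left(x,S \right)} = 110 - 6 S$ ($d{\left(x,S \right)} = 109 - \left(-1 + 6 S\right) = 110 - 6 S$)
$d{\left(-83 - 68,W{\left(13 \right)} \right)} + 26167 = \left(110 - 78\right) + 26167 = 32 + 26167 = 26199$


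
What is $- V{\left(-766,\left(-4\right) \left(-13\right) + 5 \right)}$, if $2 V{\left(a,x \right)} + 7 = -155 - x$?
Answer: $\frac{219}{2} \approx 109.5$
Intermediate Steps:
$V{\left(a,x \right)} = -81 - \frac{x}{2}$ ($V{\left(a,x \right)} = - \frac{7}{2} + \frac{-155 - x}{2} = - \frac{7}{2} - \left(\frac{155}{2} + \frac{x}{2}\right) = -81 - \frac{x}{2}$)
$- V{\left(-766,\left(-4\right) \left(-13\right) + 5 \right)} = - (-81 - \frac{\left(-4\right) \left(-13\right) + 5}{2}) = - (-81 - \frac{52 + 5}{2}) = - (-81 - \frac{57}{2}) = \left(-1\right) \left(- \frac{219}{2}\right) = \frac{219}{2}$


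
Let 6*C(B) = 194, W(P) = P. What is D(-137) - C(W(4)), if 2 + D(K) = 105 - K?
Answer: 623/3 ≈ 207.67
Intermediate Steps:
C(B) = 97/3 (C(B) = (⅙)*194 = 97/3)
D(K) = 103 - K (D(K) = -2 + (105 - K) = 103 - K)
D(-137) - C(W(4)) = (103 - 1*(-137)) - 1*97/3 = (103 + 137) - 97/3 = 240 - 97/3 = 623/3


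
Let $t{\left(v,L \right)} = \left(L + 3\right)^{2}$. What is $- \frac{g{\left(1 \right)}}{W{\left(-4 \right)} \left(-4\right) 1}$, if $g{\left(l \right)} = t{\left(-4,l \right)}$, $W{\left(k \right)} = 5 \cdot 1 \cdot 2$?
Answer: $\frac{2}{5} \approx 0.4$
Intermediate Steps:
$W{\left(k \right)} = 10$ ($W{\left(k \right)} = 5 \cdot 2 = 10$)
$t{\left(v,L \right)} = \left(3 + L\right)^{2}$
$g{\left(l \right)} = \left(3 + l\right)^{2}$
$- \frac{g{\left(1 \right)}}{W{\left(-4 \right)} \left(-4\right) 1} = - \frac{\left(3 + 1\right)^{2}}{10 \left(-4\right) 1} = - \frac{4^{2}}{\left(-40\right) 1} = - \frac{16}{-40} = - \frac{16 \left(-1\right)}{40} = \left(-1\right) \left(- \frac{2}{5}\right) = \frac{2}{5}$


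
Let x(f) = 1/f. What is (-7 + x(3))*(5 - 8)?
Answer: 20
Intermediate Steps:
(-7 + x(3))*(5 - 8) = (-7 + 1/3)*(5 - 8) = (-7 + 1/3)*(-3) = -20/3*(-3) = 20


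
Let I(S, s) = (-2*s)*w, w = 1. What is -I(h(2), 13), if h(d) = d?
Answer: 26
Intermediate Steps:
I(S, s) = -2*s (I(S, s) = -2*s*1 = -2*s)
-I(h(2), 13) = -(-2)*13 = -1*(-26) = 26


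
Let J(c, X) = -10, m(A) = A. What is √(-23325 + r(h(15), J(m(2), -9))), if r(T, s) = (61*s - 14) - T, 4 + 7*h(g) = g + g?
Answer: I*√1173683/7 ≈ 154.77*I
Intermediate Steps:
h(g) = -4/7 + 2*g/7 (h(g) = -4/7 + (g + g)/7 = -4/7 + (2*g)/7 = -4/7 + 2*g/7)
r(T, s) = -14 - T + 61*s (r(T, s) = (-14 + 61*s) - T = -14 - T + 61*s)
√(-23325 + r(h(15), J(m(2), -9))) = √(-23325 + (-14 - (-4/7 + (2/7)*15) + 61*(-10))) = √(-23325 + (-14 - (-4/7 + 30/7) - 610)) = √(-23325 + (-14 - 1*26/7 - 610)) = √(-23325 + (-14 - 26/7 - 610)) = √(-23325 - 4394/7) = √(-167669/7) = I*√1173683/7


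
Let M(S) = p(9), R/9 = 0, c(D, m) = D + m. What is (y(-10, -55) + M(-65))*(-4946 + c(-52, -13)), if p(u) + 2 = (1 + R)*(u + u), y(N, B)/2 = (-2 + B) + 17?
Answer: 320704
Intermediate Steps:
R = 0 (R = 9*0 = 0)
y(N, B) = 30 + 2*B (y(N, B) = 2*((-2 + B) + 17) = 2*(15 + B) = 30 + 2*B)
p(u) = -2 + 2*u (p(u) = -2 + (1 + 0)*(u + u) = -2 + 1*(2*u) = -2 + 2*u)
M(S) = 16 (M(S) = -2 + 2*9 = -2 + 18 = 16)
(y(-10, -55) + M(-65))*(-4946 + c(-52, -13)) = ((30 + 2*(-55)) + 16)*(-4946 + (-52 - 13)) = ((30 - 110) + 16)*(-4946 - 65) = (-80 + 16)*(-5011) = -64*(-5011) = 320704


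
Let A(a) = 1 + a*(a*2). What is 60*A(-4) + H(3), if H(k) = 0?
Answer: 1980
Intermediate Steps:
A(a) = 1 + 2*a² (A(a) = 1 + a*(2*a) = 1 + 2*a²)
60*A(-4) + H(3) = 60*(1 + 2*(-4)²) + 0 = 60*(1 + 2*16) + 0 = 60*(1 + 32) + 0 = 60*33 + 0 = 1980 + 0 = 1980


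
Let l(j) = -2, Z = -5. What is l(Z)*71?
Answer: -142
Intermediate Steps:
l(Z)*71 = -2*71 = -142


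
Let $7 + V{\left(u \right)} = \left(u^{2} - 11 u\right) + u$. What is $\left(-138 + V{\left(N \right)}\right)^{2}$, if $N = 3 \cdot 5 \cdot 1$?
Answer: $4900$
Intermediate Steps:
$N = 15$ ($N = 15 \cdot 1 = 15$)
$V{\left(u \right)} = -7 + u^{2} - 10 u$ ($V{\left(u \right)} = -7 + \left(\left(u^{2} - 11 u\right) + u\right) = -7 + \left(u^{2} - 10 u\right) = -7 + u^{2} - 10 u$)
$\left(-138 + V{\left(N \right)}\right)^{2} = \left(-138 - \left(157 - 225\right)\right)^{2} = \left(-138 - -68\right)^{2} = \left(-138 + 68\right)^{2} = \left(-70\right)^{2} = 4900$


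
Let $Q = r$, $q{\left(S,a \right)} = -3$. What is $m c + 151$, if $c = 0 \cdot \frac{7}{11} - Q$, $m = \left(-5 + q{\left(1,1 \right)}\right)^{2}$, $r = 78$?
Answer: $-4841$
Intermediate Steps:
$Q = 78$
$m = 64$ ($m = \left(-5 - 3\right)^{2} = \left(-8\right)^{2} = 64$)
$c = -78$ ($c = 0 \cdot \frac{7}{11} - 78 = 0 - 78 = -78$)
$m c + 151 = 64 \left(-78\right) + 151 = -4992 + 151 = -4841$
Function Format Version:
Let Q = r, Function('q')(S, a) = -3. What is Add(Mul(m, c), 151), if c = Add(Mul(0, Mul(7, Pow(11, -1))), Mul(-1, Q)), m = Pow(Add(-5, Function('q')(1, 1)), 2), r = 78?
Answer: -4841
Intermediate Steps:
Q = 78
m = 64 (m = Pow(Add(-5, -3), 2) = Pow(-8, 2) = 64)
c = -78 (c = Add(Mul(0, Mul(7, Pow(11, -1))), Mul(-1, 78)) = Add(Mul(0, Mul(7, Rational(1, 11))), -78) = Add(Mul(0, Rational(7, 11)), -78) = Add(0, -78) = -78)
Add(Mul(m, c), 151) = Add(Mul(64, -78), 151) = Add(-4992, 151) = -4841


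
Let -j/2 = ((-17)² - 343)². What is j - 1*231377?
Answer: -237209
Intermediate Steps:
j = -5832 (j = -2*((-17)² - 343)² = -2*(289 - 343)² = -2*(-54)² = -2*2916 = -5832)
j - 1*231377 = -5832 - 1*231377 = -5832 - 231377 = -237209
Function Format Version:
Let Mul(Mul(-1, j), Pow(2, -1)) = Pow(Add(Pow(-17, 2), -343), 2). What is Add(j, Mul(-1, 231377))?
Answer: -237209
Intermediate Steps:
j = -5832 (j = Mul(-2, Pow(Add(Pow(-17, 2), -343), 2)) = Mul(-2, Pow(Add(289, -343), 2)) = Mul(-2, Pow(-54, 2)) = Mul(-2, 2916) = -5832)
Add(j, Mul(-1, 231377)) = Add(-5832, Mul(-1, 231377)) = Add(-5832, -231377) = -237209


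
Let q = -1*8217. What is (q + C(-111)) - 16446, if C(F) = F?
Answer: -24774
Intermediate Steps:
q = -8217
(q + C(-111)) - 16446 = (-8217 - 111) - 16446 = -8328 - 16446 = -24774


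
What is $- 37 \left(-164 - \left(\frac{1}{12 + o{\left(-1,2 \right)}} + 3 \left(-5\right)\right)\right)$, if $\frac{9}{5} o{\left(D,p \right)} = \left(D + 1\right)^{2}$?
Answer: $\frac{66193}{12} \approx 5516.1$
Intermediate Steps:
$o{\left(D,p \right)} = \frac{5 \left(1 + D\right)^{2}}{9}$ ($o{\left(D,p \right)} = \frac{5 \left(D + 1\right)^{2}}{9} = \frac{5 \left(1 + D\right)^{2}}{9}$)
$- 37 \left(-164 - \left(\frac{1}{12 + o{\left(-1,2 \right)}} + 3 \left(-5\right)\right)\right) = - 37 \left(-164 - \left(\frac{1}{12 + \frac{5 \left(1 - 1\right)^{2}}{9}} + 3 \left(-5\right)\right)\right) = - 37 \left(-164 - \left(\frac{1}{12 + \frac{5 \cdot 0^{2}}{9}} - 15\right)\right) = - 37 \left(-164 - \left(\frac{1}{12 + \frac{5}{9} \cdot 0} - 15\right)\right) = - 37 \left(-164 - \left(\frac{1}{12 + 0} - 15\right)\right) = - 37 \left(-164 - \left(\frac{1}{12} - 15\right)\right) = - 37 \left(-164 - - \frac{179}{12}\right) = - 37 \left(-164 + \frac{179}{12}\right) = \left(-37\right) \left(- \frac{1789}{12}\right) = \frac{66193}{12}$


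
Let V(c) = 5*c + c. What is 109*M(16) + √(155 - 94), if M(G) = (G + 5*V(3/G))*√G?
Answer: 18857/2 + √61 ≈ 9436.3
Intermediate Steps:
V(c) = 6*c
M(G) = √G*(G + 90/G) (M(G) = (G + 5*(6*(3/G)))*√G = (G + 5*(18/G))*√G = (G + 90/G)*√G = √G*(G + 90/G))
109*M(16) + √(155 - 94) = 109*((90 + 16²)/√16) + √(155 - 94) = 109*((90 + 256)/4) + √61 = 109*((¼)*346) + √61 = 109*(173/2) + √61 = 18857/2 + √61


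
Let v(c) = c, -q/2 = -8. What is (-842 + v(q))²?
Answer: 682276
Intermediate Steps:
q = 16 (q = -2*(-8) = 16)
(-842 + v(q))² = (-842 + 16)² = (-826)² = 682276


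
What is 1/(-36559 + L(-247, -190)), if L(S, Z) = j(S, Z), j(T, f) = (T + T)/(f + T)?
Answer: -23/840831 ≈ -2.7354e-5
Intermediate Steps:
j(T, f) = 2*T/(T + f) (j(T, f) = (2*T)/(T + f) = 2*T/(T + f))
L(S, Z) = 2*S/(S + Z)
1/(-36559 + L(-247, -190)) = 1/(-36559 + 2*(-247)/(-247 - 190)) = 1/(-36559 + 2*(-247)/(-437)) = 1/(-36559 + 2*(-247)*(-1/437)) = 1/(-36559 + 26/23) = 1/(-840831/23) = -23/840831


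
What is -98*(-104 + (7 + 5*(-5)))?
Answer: 11956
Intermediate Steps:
-98*(-104 + (7 + 5*(-5))) = -98*(-104 + (7 - 25)) = -98*(-104 - 18) = -98*(-122) = 11956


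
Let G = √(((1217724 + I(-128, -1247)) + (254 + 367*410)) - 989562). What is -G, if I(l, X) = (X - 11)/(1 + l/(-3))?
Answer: -2*√1625392063/131 ≈ -615.51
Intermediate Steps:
I(l, X) = (-11 + X)/(1 - l/3) (I(l, X) = (-11 + X)/(1 + l*(-⅓)) = (-11 + X)/(1 - l/3))
G = 2*√1625392063/131 (G = √(((1217724 + 3*(11 - 1*(-1247))/(-3 - 128)) + (254 + 367*410)) - 989562) = √(((1217724 + 3*(11 + 1247)/(-131)) + (254 + 150470)) - 989562) = √(((1217724 + 3*(-1/131)*1258) + 150724) - 989562) = √(((1217724 - 3774/131) + 150724) - 989562) = √((159518070/131 + 150724) - 989562) = √(179262914/131 - 989562) = √(49630292/131) = 2*√1625392063/131 ≈ 615.51)
-G = -2*√1625392063/131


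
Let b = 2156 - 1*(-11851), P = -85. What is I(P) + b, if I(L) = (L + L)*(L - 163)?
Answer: 56167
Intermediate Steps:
I(L) = 2*L*(-163 + L) (I(L) = (2*L)*(-163 + L) = 2*L*(-163 + L))
b = 14007 (b = 2156 + 11851 = 14007)
I(P) + b = 2*(-85)*(-163 - 85) + 14007 = 2*(-85)*(-248) + 14007 = 42160 + 14007 = 56167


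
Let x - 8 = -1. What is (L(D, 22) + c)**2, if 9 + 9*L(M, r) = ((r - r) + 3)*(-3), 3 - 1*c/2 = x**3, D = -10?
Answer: 465124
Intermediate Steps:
x = 7 (x = 8 - 1 = 7)
c = -680 (c = 6 - 2*7**3 = 6 - 2*343 = 6 - 686 = -680)
L(M, r) = -2 (L(M, r) = -1 + (((r - r) + 3)*(-3))/9 = -1 + ((0 + 3)*(-3))/9 = -1 + (3*(-3))/9 = -1 + (1/9)*(-9) = -1 - 1 = -2)
(L(D, 22) + c)**2 = (-2 - 680)**2 = (-682)**2 = 465124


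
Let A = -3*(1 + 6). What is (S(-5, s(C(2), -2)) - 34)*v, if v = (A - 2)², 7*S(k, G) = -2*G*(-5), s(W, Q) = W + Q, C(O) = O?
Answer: -17986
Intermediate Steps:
A = -21 (A = -3*7 = -21)
s(W, Q) = Q + W
S(k, G) = 10*G/7 (S(k, G) = (-2*G*(-5))/7 = (10*G)/7 = 10*G/7)
v = 529 (v = (-21 - 2)² = (-23)² = 529)
(S(-5, s(C(2), -2)) - 34)*v = (10*(-2 + 2)/7 - 34)*529 = ((10/7)*0 - 34)*529 = (0 - 34)*529 = -34*529 = -17986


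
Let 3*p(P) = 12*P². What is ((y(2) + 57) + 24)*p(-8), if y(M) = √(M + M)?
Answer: 21248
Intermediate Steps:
y(M) = √2*√M (y(M) = √(2*M) = √2*√M)
p(P) = 4*P² (p(P) = (12*P²)/3 = 4*P²)
((y(2) + 57) + 24)*p(-8) = ((√2*√2 + 57) + 24)*(4*(-8)²) = ((2 + 57) + 24)*(4*64) = (59 + 24)*256 = 83*256 = 21248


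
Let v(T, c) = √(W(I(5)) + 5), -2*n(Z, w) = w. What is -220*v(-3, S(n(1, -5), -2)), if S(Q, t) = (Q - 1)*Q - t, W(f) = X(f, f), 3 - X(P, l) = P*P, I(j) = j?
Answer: -220*I*√17 ≈ -907.08*I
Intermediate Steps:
X(P, l) = 3 - P² (X(P, l) = 3 - P*P = 3 - P²)
n(Z, w) = -w/2
W(f) = 3 - f²
S(Q, t) = -t + Q*(-1 + Q) (S(Q, t) = (-1 + Q)*Q - t = Q*(-1 + Q) - t = -t + Q*(-1 + Q))
v(T, c) = I*√17 (v(T, c) = √((3 - 1*5²) + 5) = √((3 - 1*25) + 5) = √((3 - 25) + 5) = √(-22 + 5) = √(-17) = I*√17)
-220*v(-3, S(n(1, -5), -2)) = -220*I*√17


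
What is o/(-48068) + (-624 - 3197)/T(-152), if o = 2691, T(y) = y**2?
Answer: -61460173/277640768 ≈ -0.22137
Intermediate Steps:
o/(-48068) + (-624 - 3197)/T(-152) = 2691/(-48068) + (-624 - 3197)/((-152)**2) = 2691*(-1/48068) - 3821/23104 = -2691/48068 - 3821*1/23104 = -2691/48068 - 3821/23104 = -61460173/277640768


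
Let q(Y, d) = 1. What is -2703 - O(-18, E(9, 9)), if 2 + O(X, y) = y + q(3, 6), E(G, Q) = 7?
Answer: -2709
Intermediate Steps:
O(X, y) = -1 + y (O(X, y) = -2 + (y + 1) = -2 + (1 + y) = -1 + y)
-2703 - O(-18, E(9, 9)) = -2703 - (-1 + 7) = -2703 - 1*6 = -2703 - 6 = -2709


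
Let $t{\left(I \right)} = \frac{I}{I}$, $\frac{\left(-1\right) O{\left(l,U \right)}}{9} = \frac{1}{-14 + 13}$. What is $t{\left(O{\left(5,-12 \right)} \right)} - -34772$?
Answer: $34773$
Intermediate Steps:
$O{\left(l,U \right)} = 9$ ($O{\left(l,U \right)} = - \frac{9}{-14 + 13} = - \frac{9}{-1} = \left(-9\right) \left(-1\right) = 9$)
$t{\left(I \right)} = 1$
$t{\left(O{\left(5,-12 \right)} \right)} - -34772 = 1 - -34772 = 1 + 34772 = 34773$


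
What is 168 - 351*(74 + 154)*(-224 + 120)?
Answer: 8323080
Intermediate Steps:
168 - 351*(74 + 154)*(-224 + 120) = 168 - 80028*(-104) = 168 - 351*(-23712) = 168 + 8322912 = 8323080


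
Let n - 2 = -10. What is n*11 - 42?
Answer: -130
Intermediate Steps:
n = -8 (n = 2 - 10 = -8)
n*11 - 42 = -8*11 - 42 = -88 - 42 = -130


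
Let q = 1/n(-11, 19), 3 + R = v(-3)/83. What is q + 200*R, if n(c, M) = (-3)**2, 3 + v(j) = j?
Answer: -458917/747 ≈ -614.35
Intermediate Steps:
v(j) = -3 + j
n(c, M) = 9
R = -255/83 (R = -3 + (-3 - 3)/83 = -3 - 6*1/83 = -3 - 6/83 = -255/83 ≈ -3.0723)
q = 1/9 ≈ 0.11111
q + 200*R = 1/9 + 200*(-255/83) = 1/9 - 51000/83 = -458917/747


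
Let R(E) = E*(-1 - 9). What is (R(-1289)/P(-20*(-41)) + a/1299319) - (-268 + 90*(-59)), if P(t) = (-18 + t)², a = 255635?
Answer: 2330933686492189/417863589038 ≈ 5578.2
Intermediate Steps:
R(E) = -10*E (R(E) = E*(-10) = -10*E)
(R(-1289)/P(-20*(-41)) + a/1299319) - (-268 + 90*(-59)) = ((-10*(-1289))/((-18 - 20*(-41))²) + 255635/1299319) - (-268 + 90*(-59)) = (12890/((-18 + 820)²) + 255635*(1/1299319)) - (-268 - 5310) = (12890/(802²) + 255635/1299319) - 1*(-5578) = (12890/643204 + 255635/1299319) + 5578 = (12890*(1/643204) + 255635/1299319) + 5578 = (6445/321602 + 255635/1299319) + 5578 = 90586838225/417863589038 + 5578 = 2330933686492189/417863589038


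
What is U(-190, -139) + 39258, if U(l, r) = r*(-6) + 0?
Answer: 40092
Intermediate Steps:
U(l, r) = -6*r (U(l, r) = -6*r + 0 = -6*r)
U(-190, -139) + 39258 = -6*(-139) + 39258 = 834 + 39258 = 40092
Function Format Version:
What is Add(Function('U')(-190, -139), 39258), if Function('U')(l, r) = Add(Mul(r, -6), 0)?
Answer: 40092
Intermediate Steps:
Function('U')(l, r) = Mul(-6, r) (Function('U')(l, r) = Add(Mul(-6, r), 0) = Mul(-6, r))
Add(Function('U')(-190, -139), 39258) = Add(Mul(-6, -139), 39258) = Add(834, 39258) = 40092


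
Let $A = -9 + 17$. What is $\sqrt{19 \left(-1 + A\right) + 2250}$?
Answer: $\sqrt{2383} \approx 48.816$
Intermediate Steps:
$A = 8$
$\sqrt{19 \left(-1 + A\right) + 2250} = \sqrt{19 \left(-1 + 8\right) + 2250} = \sqrt{19 \cdot 7 + 2250} = \sqrt{133 + 2250} = \sqrt{2383}$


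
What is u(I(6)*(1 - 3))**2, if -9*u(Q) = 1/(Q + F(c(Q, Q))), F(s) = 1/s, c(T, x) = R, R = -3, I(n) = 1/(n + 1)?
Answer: 49/1521 ≈ 0.032216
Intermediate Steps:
I(n) = 1/(1 + n)
c(T, x) = -3
F(s) = 1/s
u(Q) = -1/(9*(-1/3 + Q)) (u(Q) = -1/(9*(Q + 1/(-3))) = -1/(9*(Q - 1/3)) = -1/(9*(-1/3 + Q)))
u(I(6)*(1 - 3))**2 = (-1/(-3 + 9*((1 - 3)/(1 + 6))))**2 = (-1/(-3 + 9*(-2/7)))**2 = (-1/(-3 - 18/7))**2 = (-1/(-39/7))**2 = (-1*(-7/39))**2 = (7/39)**2 = 49/1521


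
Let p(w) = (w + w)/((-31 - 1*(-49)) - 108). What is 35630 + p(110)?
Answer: 320648/9 ≈ 35628.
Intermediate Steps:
p(w) = -w/45 (p(w) = (2*w)/((-31 + 49) - 108) = (2*w)/(18 - 108) = (2*w)/(-90) = (2*w)*(-1/90) = -w/45)
35630 + p(110) = 35630 - 1/45*110 = 35630 - 22/9 = 320648/9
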